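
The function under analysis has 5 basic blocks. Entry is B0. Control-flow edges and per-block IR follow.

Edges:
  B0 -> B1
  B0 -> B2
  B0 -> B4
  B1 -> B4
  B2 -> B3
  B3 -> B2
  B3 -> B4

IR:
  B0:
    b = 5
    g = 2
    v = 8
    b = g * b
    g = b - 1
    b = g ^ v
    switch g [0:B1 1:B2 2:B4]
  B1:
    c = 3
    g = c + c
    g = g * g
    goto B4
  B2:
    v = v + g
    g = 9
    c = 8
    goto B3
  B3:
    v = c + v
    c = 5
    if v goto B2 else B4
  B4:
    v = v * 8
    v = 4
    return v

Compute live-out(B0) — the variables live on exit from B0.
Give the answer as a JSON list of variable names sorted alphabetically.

Per-block:
  B0: def={b,g,v} ue=∅
  B1: def={c,g} ue=∅
  B2: def={c,g,v} ue={g,v}
  B3: def={c,v} ue={c,v}
  B4: def={v} ue={v}

Live sets:
  B0 li=∅ lo={g,v}
  B1 li={v} lo={v}
  B2 li={g,v} lo={c,g,v}
  B3 li={c,g,v} lo={g,v}
  B4 li={v} lo=∅

live-out(B0) = ["g", "v"]

Answer: ["g", "v"]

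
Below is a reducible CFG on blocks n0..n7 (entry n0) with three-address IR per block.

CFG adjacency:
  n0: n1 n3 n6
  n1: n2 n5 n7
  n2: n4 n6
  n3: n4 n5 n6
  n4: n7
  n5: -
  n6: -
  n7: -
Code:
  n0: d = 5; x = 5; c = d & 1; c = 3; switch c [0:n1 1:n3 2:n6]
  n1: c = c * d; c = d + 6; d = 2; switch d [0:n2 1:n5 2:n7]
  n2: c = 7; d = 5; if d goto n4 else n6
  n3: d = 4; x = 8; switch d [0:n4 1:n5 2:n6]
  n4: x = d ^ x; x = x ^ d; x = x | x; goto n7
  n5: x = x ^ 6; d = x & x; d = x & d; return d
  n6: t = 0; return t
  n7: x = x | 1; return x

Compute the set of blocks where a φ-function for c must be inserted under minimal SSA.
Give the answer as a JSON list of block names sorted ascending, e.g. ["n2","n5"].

Answer: ["n4", "n5", "n6", "n7"]

Working:
idom tree: n1←n0 n2←n1 n3←n0 n4←n0 n5←n0 n6←n0 n7←n0
Dom∩ at merges:
  n4: preds {n2,n3}: {n0,n1,n2} ∩ {n0,n3} = {n0}; idom=n0
  n5: preds {n1,n3}: {n0,n1} ∩ {n0,n3} = {n0}; idom=n0
  n6: preds {n0,n2,n3}: {n0} ∩ {n0,n1,n2} ∩ {n0,n3} = {n0}; idom=n0
  n7: preds {n1,n4}: {n0,n1} ∩ {n0,n4} = {n0}; idom=n0

DF walk-up:
  n4←n2: walk n2→n1 to n0
  n4←n3: walk n3 to n0
  n5←n1: walk n1 to n0
  n5←n3: walk n3 to n0
  n6←n0: walk · to n0
  n6←n2: walk n2→n1 to n0
  n6←n3: walk n3 to n0
  n7←n1: walk n1 to n0
  n7←n4: walk n4 to n0
  n0 → ∅
  n1 → {n4,n5,n6,n7}
  n2 → {n4,n6}
  n3 → {n4,n5,n6}
  n4 → {n7}
  n5 → ∅
  n6 → ∅
  n7 → ∅

φ for c: defs {n0,n1,n2}
  DF⁺ = {n4,n5,n6,n7}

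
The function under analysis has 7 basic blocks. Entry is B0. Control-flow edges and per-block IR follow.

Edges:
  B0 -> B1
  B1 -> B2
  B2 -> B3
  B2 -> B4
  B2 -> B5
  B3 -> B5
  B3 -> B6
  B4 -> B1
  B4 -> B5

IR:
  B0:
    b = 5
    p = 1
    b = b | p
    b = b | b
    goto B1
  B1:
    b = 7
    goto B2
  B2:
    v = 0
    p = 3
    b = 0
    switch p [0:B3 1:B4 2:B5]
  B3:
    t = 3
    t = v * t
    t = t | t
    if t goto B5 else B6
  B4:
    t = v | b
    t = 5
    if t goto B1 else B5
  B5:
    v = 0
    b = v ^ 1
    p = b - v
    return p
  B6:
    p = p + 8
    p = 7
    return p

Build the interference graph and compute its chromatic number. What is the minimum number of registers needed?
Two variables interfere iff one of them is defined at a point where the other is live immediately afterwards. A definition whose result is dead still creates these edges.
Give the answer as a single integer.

Block summaries:
  B0: def={b,p} ue=∅
  B1: def={b} ue=∅
  B2: def={b,p,v} ue=∅
  B3: def={t} ue={v}
  B4: def={t} ue={b,v}
  B5: def={b,p,v} ue=∅
  B6: def={p} ue={p}

Liveness:
  B0: in=∅ out=∅
  B1: in=∅ out=∅
  B2: in=∅ out={b,p,v}
  B3: in={p,v} out={p}
  B4: in={b,v} out=∅
  B5: in=∅ out=∅
  B6: in={p} out=∅

Interfere edges:
  b — {p,v}
  p — {b,t,v}
  t — {p,v}
  v — {b,p,t}

Registers:
  lower bound: {b,p,v} mutually conflict ⇒ χ ≥ 3
  assign b→r2 p→r0 t→r2 v→r1 — no edge inside a register ⇒ χ ≤ 3
  χ = 3

Answer: 3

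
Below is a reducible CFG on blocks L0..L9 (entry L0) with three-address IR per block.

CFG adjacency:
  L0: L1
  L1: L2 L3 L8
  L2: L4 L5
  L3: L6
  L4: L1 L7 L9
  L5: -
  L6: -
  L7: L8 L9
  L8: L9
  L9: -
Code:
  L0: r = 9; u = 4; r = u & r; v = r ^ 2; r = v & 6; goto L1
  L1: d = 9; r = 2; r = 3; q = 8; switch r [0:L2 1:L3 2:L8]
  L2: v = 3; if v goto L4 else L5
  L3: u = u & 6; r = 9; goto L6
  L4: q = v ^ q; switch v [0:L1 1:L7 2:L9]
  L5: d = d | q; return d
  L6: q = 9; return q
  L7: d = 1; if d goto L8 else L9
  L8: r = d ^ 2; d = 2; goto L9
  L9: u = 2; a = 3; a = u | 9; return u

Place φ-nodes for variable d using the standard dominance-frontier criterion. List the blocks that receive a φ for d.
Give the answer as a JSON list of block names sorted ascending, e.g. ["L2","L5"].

idom tree: L1←L0 L2←L1 L3←L1 L4←L2 L5←L2 L6←L3 L7←L4 L8←L1 L9←L1
Dom at joins:
  L1: preds {L0,L4}: {L0} ∩ {L0,L1,L2,L4} = {L0}; idom=L0
  L8: preds {L1,L7}: {L0,L1} ∩ {L0,L1,L2,L4,L7} = {L0,L1}; idom=L1
  L9: preds {L4,L7,L8}: {L0,L1,L2,L4} ∩ {L0,L1,L2,L4,L7} ∩ {L0,L1,L8} = {L0,L1}; idom=L1

DF derivation:
  join L1 pred L0: · stop@L0
  join L1 pred L4: L4→L2→L1 stop@L0
  join L8 pred L1: · stop@L1
  join L8 pred L7: L7→L4→L2 stop@L1
  join L9 pred L4: L4→L2 stop@L1
  join L9 pred L7: L7→L4→L2 stop@L1
  join L9 pred L8: L8 stop@L1
  DF(L0)=∅
  DF(L1)={L1}
  DF(L2)={L1,L8,L9}
  DF(L3)=∅
  DF(L4)={L1,L8,L9}
  DF(L5)=∅
  DF(L6)=∅
  DF(L7)={L8,L9}
  DF(L8)={L9}
  DF(L9)=∅

φ for d: defs {L1,L5,L7,L8}
  DF⁺ = {L1,L8,L9}

Answer: ["L1", "L8", "L9"]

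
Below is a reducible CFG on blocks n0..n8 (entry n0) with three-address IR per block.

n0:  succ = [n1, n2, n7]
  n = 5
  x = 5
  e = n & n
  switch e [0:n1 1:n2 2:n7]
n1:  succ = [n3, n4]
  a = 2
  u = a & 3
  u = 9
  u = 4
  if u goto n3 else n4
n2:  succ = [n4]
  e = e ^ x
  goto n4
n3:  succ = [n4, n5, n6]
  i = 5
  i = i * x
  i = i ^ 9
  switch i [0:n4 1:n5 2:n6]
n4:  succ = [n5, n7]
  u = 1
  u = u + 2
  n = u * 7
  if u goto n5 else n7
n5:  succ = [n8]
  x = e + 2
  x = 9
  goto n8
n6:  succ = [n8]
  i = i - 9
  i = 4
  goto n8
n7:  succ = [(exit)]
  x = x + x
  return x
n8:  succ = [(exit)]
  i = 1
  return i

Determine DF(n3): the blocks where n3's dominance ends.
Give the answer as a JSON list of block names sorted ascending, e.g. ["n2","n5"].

Answer: ["n4", "n5", "n8"]

Analysis:
idom tree: n1←n0 n2←n0 n3←n1 n4←n0 n5←n0 n6←n3 n7←n0 n8←n0
Dom∩ at merges:
  n4: preds {n1,n2,n3}: {n0,n1} ∩ {n0,n2} ∩ {n0,n1,n3} = {n0}; idom=n0
  n5: preds {n3,n4}: {n0,n1,n3} ∩ {n0,n4} = {n0}; idom=n0
  n7: preds {n0,n4}: {n0} ∩ {n0,n4} = {n0}; idom=n0
  n8: preds {n5,n6}: {n0,n5} ∩ {n0,n1,n3,n6} = {n0}; idom=n0

DF walk-up:
  join n4 pred n1: n1 stop@n0
  join n4 pred n2: n2 stop@n0
  join n4 pred n3: n3→n1 stop@n0
  join n5 pred n3: n3→n1 stop@n0
  join n5 pred n4: n4 stop@n0
  join n7 pred n0: · stop@n0
  join n7 pred n4: n4 stop@n0
  join n8 pred n5: n5 stop@n0
  join n8 pred n6: n6→n3→n1 stop@n0
  n0 → ∅
  n1 → {n4,n5,n8}
  n2 → {n4}
  n3 → {n4,n5,n8}
  n4 → {n5,n7}
  n5 → {n8}
  n6 → {n8}
  n7 → ∅
  n8 → ∅

DF(n3) = ["n4", "n5", "n8"]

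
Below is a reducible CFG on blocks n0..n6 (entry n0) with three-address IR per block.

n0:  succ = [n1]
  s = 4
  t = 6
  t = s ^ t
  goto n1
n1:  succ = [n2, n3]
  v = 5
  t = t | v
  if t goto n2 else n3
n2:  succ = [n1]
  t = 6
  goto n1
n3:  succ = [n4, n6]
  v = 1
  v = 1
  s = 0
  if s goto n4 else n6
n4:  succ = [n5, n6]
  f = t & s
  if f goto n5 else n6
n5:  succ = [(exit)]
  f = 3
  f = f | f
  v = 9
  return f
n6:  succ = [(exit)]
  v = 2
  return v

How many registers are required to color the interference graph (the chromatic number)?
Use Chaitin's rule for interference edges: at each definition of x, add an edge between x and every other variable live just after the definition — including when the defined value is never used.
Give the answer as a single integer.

Answer: 2

Derivation:
def/use:
  n0: {s,t} / ∅
  n1: {t,v} / {t}
  n2: {t} / ∅
  n3: {s,v} / ∅
  n4: {f} / {s,t}
  n5: {f,v} / ∅
  n6: {v} / ∅

Live sets:
  n0 li=∅ lo={t}
  n1 li={t} lo={t}
  n2 li=∅ lo={t}
  n3 li={t} lo={s,t}
  n4 li={s,t} lo=∅
  n5 li=∅ lo=∅
  n6 li=∅ lo=∅

Interference:
  f: {v}
  s: {t}
  t: {s,v}
  v: {f,t}

Colouring:
  lower bound: {f,v} mutually conflict ⇒ χ ≥ 2
  assign f→r0 s→r1 t→r0 v→r1 — no edge inside a register ⇒ χ ≤ 2
  χ = 2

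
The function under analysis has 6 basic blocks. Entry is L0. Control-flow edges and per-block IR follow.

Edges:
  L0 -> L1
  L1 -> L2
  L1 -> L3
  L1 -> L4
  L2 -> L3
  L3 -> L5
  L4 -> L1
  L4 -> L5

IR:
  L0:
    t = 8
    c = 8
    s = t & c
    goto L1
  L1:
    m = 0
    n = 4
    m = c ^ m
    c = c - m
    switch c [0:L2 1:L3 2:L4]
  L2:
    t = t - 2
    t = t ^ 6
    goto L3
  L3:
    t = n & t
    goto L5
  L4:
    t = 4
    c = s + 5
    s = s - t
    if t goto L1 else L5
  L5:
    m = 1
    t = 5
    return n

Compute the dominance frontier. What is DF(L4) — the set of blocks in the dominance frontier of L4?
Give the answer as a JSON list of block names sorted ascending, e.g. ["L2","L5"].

idom tree: L1←L0 L2←L1 L3←L1 L4←L1 L5←L1
Dom at joins:
  L1: preds {L0,L4}: {L0} ∩ {L0,L1,L4} = {L0}; idom=L0
  L3: preds {L1,L2}: {L0,L1} ∩ {L0,L1,L2} = {L0,L1}; idom=L1
  L5: preds {L3,L4}: {L0,L1,L3} ∩ {L0,L1,L4} = {L0,L1}; idom=L1

Frontier:
  join L1 pred L0: · stop@L0
  join L1 pred L4: L4→L1 stop@L0
  join L3 pred L1: · stop@L1
  join L3 pred L2: L2 stop@L1
  join L5 pred L3: L3 stop@L1
  join L5 pred L4: L4 stop@L1
  L0 → ∅
  L1 → {L1}
  L2 → {L3}
  L3 → {L5}
  L4 → {L1,L5}
  L5 → ∅

DF(L4) = ["L1", "L5"]

Answer: ["L1", "L5"]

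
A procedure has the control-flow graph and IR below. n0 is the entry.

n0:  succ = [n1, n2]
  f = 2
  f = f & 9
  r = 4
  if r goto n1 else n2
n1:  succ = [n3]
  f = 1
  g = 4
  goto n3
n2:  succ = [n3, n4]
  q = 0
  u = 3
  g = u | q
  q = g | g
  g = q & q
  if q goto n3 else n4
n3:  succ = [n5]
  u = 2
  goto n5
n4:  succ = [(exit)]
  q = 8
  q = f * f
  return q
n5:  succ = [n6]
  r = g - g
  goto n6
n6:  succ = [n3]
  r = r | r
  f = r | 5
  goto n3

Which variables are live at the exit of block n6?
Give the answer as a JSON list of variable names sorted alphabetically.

Answer: ["g"]

Derivation:
Per-block:
  n0: {f,r} / ∅
  n1: {f,g} / ∅
  n2: {g,q,u} / ∅
  n3: {u} / ∅
  n4: {q} / {f}
  n5: {r} / {g}
  n6: {f,r} / {r}

Liveness:
  live n0: ∅→{f}
  live n1: ∅→{g}
  live n2: {f}→{f,g}
  live n3: {g}→{g}
  live n4: {f}→∅
  live n5: {g}→{g,r}
  live n6: {g,r}→{g}

live-out(n6) = ["g"]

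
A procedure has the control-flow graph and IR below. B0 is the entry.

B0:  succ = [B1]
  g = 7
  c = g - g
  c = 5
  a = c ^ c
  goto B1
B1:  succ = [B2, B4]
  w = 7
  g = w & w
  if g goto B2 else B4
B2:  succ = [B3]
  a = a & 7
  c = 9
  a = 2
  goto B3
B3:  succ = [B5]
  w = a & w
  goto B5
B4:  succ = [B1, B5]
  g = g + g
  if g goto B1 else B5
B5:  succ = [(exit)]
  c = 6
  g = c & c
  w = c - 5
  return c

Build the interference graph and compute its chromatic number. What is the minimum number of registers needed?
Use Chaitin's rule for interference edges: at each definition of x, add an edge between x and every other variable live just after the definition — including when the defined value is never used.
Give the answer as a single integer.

Block summaries:
  B0 def {a,c,g} use ∅
  B1 def {g,w} use ∅
  B2 def {a,c} use {a}
  B3 def {w} use {a,w}
  B4 def {g} use {g}
  B5 def {c,g,w} use ∅

Liveness:
  B0 li=∅ lo={a}
  B1 li={a} lo={a,g,w}
  B2 li={a,w} lo={a,w}
  B3 li={a,w} lo=∅
  B4 li={a,g} lo={a}
  B5 li=∅ lo=∅

Interference:
  a↔{g,w}
  c↔{g,w}
  g↔{a,c,w}
  w↔{a,c,g}

Chromatic number:
  clique {a,g,w} ⇒ need ≥ 3
  3-colouring: c0={g}  c1={w}  c2={a,c}
  χ = 3

Answer: 3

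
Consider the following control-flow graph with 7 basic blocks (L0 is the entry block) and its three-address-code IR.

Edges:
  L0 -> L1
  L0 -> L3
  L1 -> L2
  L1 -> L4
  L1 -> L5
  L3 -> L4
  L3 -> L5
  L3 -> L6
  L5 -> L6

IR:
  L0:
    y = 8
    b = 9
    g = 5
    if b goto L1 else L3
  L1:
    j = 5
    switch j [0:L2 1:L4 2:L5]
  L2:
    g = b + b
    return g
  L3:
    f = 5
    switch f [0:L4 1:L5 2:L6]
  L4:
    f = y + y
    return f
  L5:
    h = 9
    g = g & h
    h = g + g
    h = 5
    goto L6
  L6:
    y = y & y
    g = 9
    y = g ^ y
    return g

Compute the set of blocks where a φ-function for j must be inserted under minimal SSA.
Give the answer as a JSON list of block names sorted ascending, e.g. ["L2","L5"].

Answer: ["L4", "L5", "L6"]

Working:
idom tree: L1←L0 L2←L1 L3←L0 L4←L0 L5←L0 L6←L0
Join-block Dom:
  L4: preds {L1,L3}: {L0,L1} ∩ {L0,L3} = {L0}; idom=L0
  L5: preds {L1,L3}: {L0,L1} ∩ {L0,L3} = {L0}; idom=L0
  L6: preds {L3,L5}: {L0,L3} ∩ {L0,L5} = {L0}; idom=L0

DF walk-up:
  join L4 pred L1: L1 stop@L0
  join L4 pred L3: L3 stop@L0
  join L5 pred L1: L1 stop@L0
  join L5 pred L3: L3 stop@L0
  join L6 pred L3: L3 stop@L0
  join L6 pred L5: L5 stop@L0
  L0 → ∅
  L1 → {L4,L5}
  L2 → ∅
  L3 → {L4,L5,L6}
  L4 → ∅
  L5 → {L6}
  L6 → ∅

φ for j: defs {L1}
  DF⁺ = {L4,L5,L6}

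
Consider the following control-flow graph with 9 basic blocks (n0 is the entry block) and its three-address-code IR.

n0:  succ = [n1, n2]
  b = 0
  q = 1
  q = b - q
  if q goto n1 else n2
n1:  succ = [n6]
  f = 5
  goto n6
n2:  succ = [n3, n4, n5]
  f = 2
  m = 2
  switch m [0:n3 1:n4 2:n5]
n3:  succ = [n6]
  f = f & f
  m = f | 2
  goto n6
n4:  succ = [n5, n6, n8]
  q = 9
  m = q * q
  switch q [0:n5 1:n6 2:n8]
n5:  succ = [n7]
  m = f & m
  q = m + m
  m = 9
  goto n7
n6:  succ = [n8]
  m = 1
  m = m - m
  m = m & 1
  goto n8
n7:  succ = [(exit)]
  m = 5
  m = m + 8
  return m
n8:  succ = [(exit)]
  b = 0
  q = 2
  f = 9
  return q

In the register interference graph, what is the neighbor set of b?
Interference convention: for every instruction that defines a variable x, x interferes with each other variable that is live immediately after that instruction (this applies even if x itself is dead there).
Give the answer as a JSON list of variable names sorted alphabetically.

Answer: ["q"]

Analysis:
Block summaries:
  n0: def={b,q} ue=∅
  n1: def={f} ue=∅
  n2: def={f,m} ue=∅
  n3: def={f,m} ue={f}
  n4: def={m,q} ue=∅
  n5: def={m,q} ue={f,m}
  n6: def={m} ue=∅
  n7: def={m} ue=∅
  n8: def={b,f,q} ue=∅

Liveness:
  n0: in=∅ out=∅
  n1: in=∅ out=∅
  n2: in=∅ out={f,m}
  n3: in={f} out=∅
  n4: in={f} out={f,m}
  n5: in={f,m} out=∅
  n6: in=∅ out=∅
  n7: in=∅ out=∅
  n8: in=∅ out=∅

Conflict graph:
  b↔{q}
  f↔{m,q}
  m↔{f,q}
  q↔{b,f,m}

N(b) = ["q"]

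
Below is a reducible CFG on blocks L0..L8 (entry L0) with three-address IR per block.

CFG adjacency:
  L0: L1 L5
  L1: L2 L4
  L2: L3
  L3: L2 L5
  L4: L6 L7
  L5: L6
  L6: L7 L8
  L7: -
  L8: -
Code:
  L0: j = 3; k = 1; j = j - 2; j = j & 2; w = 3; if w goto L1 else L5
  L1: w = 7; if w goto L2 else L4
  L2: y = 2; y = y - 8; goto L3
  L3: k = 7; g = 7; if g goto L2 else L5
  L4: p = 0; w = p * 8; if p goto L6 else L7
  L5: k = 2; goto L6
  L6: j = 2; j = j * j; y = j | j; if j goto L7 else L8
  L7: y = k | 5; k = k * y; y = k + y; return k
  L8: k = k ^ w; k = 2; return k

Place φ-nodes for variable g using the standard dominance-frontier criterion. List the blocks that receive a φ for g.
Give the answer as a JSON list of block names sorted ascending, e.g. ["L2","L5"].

Answer: ["L2", "L5", "L6", "L7"]

Working:
idom tree: L1←L0 L2←L1 L3←L2 L4←L1 L5←L0 L6←L0 L7←L0 L8←L6
Dom∩ at merges:
  L2: preds {L1,L3}: {L0,L1} ∩ {L0,L1,L2,L3} = {L0,L1}; idom=L1
  L5: preds {L0,L3}: {L0} ∩ {L0,L1,L2,L3} = {L0}; idom=L0
  L6: preds {L4,L5}: {L0,L1,L4} ∩ {L0,L5} = {L0}; idom=L0
  L7: preds {L4,L6}: {L0,L1,L4} ∩ {L0,L6} = {L0}; idom=L0

DF derivation:
  L2←L1: walk · to L1
  L2←L3: walk L3→L2 to L1
  L5←L0: walk · to L0
  L5←L3: walk L3→L2→L1 to L0
  L6←L4: walk L4→L1 to L0
  L6←L5: walk L5 to L0
  L7←L4: walk L4→L1 to L0
  L7←L6: walk L6 to L0
  L0 → ∅
  L1 → {L5,L6,L7}
  L2 → {L2,L5}
  L3 → {L2,L5}
  L4 → {L6,L7}
  L5 → {L6}
  L6 → {L7}
  L7 → ∅
  L8 → ∅

φ for g: defs {L3}
  DF⁺ = {L2,L5,L6,L7}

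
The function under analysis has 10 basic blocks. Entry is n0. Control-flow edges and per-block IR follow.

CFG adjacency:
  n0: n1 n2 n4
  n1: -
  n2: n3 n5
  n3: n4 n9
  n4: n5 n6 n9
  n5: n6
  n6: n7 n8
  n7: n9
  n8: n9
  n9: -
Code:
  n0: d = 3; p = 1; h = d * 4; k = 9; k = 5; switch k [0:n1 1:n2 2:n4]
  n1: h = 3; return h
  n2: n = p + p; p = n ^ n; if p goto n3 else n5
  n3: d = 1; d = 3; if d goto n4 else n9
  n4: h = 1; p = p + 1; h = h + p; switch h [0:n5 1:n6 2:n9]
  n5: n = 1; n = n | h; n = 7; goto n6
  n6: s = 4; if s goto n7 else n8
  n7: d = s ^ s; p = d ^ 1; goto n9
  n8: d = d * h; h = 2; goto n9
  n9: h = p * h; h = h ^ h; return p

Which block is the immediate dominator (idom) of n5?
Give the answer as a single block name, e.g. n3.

Answer: n0

Working:
idom tree: n1←n0 n2←n0 n3←n2 n4←n0 n5←n0 n6←n0 n7←n6 n8←n6 n9←n0
Dom∩ at merges:
  n4: preds {n0,n3}: {n0} ∩ {n0,n2,n3} = {n0}; idom=n0
  n5: preds {n2,n4}: {n0,n2} ∩ {n0,n4} = {n0}; idom=n0
  n6: preds {n4,n5}: {n0,n4} ∩ {n0,n5} = {n0}; idom=n0
  n9: preds {n3,n4,n7,n8}: {n0,n2,n3} ∩ {n0,n4} ∩ {n0,n6,n7} ∩ {n0,n6,n8} = {n0}; idom=n0

idom(n5) = n0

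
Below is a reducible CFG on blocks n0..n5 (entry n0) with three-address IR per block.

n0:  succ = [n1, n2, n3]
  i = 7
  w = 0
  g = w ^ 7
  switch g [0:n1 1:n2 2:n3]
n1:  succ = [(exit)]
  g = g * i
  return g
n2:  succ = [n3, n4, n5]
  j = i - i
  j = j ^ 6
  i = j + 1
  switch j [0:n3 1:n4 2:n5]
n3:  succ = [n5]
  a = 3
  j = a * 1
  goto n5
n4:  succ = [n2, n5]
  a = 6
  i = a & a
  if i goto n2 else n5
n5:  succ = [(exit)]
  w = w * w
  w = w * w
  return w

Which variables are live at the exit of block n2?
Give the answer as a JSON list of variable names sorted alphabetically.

Block summaries:
  n0: {g,i,w} / ∅
  n1: {g} / {g,i}
  n2: {i,j} / {i}
  n3: {a,j} / ∅
  n4: {a,i} / ∅
  n5: {w} / {w}

Backward fixpoint:
  n0 li=∅ lo={g,i,w}
  n1 li={g,i} lo=∅
  n2 li={i,w} lo={w}
  n3 li={w} lo={w}
  n4 li={w} lo={i,w}
  n5 li={w} lo=∅

live-out(n2) = ["w"]

Answer: ["w"]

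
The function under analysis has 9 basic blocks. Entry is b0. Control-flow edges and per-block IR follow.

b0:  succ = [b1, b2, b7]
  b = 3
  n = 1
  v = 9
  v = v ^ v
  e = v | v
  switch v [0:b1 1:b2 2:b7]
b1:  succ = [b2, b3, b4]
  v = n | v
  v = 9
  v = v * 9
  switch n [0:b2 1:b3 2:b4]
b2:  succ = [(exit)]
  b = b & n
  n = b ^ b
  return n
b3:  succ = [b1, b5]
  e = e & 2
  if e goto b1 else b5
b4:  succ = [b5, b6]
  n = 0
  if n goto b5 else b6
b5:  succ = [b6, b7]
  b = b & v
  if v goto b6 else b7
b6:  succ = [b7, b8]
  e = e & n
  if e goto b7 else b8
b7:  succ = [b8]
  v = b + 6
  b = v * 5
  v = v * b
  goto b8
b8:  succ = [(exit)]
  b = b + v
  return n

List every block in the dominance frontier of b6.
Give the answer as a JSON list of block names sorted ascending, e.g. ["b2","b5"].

Answer: ["b7", "b8"]

Analysis:
idom tree: b1←b0 b2←b0 b3←b1 b4←b1 b5←b1 b6←b1 b7←b0 b8←b0
Dom at joins:
  b1: preds {b0,b3}: {b0} ∩ {b0,b1,b3} = {b0}; idom=b0
  b2: preds {b0,b1}: {b0} ∩ {b0,b1} = {b0}; idom=b0
  b5: preds {b3,b4}: {b0,b1,b3} ∩ {b0,b1,b4} = {b0,b1}; idom=b1
  b6: preds {b4,b5}: {b0,b1,b4} ∩ {b0,b1,b5} = {b0,b1}; idom=b1
  b7: preds {b0,b5,b6}: {b0} ∩ {b0,b1,b5} ∩ {b0,b1,b6} = {b0}; idom=b0
  b8: preds {b6,b7}: {b0,b1,b6} ∩ {b0,b7} = {b0}; idom=b0

Frontier:
  b1←b0: walk · to b0
  b1←b3: walk b3→b1 to b0
  b2←b0: walk · to b0
  b2←b1: walk b1 to b0
  b5←b3: walk b3 to b1
  b5←b4: walk b4 to b1
  b6←b4: walk b4 to b1
  b6←b5: walk b5 to b1
  b7←b0: walk · to b0
  b7←b5: walk b5→b1 to b0
  b7←b6: walk b6→b1 to b0
  b8←b6: walk b6→b1 to b0
  b8←b7: walk b7 to b0
  b0: DF=∅
  b1: DF={b1,b2,b7,b8}
  b2: DF=∅
  b3: DF={b1,b5}
  b4: DF={b5,b6}
  b5: DF={b6,b7}
  b6: DF={b7,b8}
  b7: DF={b8}
  b8: DF=∅

DF(b6) = ["b7", "b8"]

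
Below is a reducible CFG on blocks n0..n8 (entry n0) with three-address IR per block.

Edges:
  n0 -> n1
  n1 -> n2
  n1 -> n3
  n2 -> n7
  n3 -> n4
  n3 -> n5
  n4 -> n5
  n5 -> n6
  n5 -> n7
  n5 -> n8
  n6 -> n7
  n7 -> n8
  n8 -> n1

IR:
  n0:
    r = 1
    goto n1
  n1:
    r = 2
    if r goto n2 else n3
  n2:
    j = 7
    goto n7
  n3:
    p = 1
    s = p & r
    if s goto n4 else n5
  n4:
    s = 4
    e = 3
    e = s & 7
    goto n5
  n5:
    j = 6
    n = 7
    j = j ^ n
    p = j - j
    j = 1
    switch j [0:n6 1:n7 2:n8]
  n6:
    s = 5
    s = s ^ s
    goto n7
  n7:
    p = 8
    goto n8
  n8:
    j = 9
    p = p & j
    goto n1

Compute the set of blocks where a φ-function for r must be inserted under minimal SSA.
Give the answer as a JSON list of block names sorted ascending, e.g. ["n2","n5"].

Answer: ["n1"]

Analysis:
idom tree: n1←n0 n2←n1 n3←n1 n4←n3 n5←n3 n6←n5 n7←n1 n8←n1
Join-block Dom:
  n1: preds {n0,n8}: {n0} ∩ {n0,n1,n8} = {n0}; idom=n0
  n5: preds {n3,n4}: {n0,n1,n3} ∩ {n0,n1,n3,n4} = {n0,n1,n3}; idom=n3
  n7: preds {n2,n5,n6}: {n0,n1,n2} ∩ {n0,n1,n3,n5} ∩ {n0,n1,n3,n5,n6} = {n0,n1}; idom=n1
  n8: preds {n5,n7}: {n0,n1,n3,n5} ∩ {n0,n1,n7} = {n0,n1}; idom=n1

Frontier:
  join n1 pred n0: · stop@n0
  join n1 pred n8: n8→n1 stop@n0
  join n5 pred n3: · stop@n3
  join n5 pred n4: n4 stop@n3
  join n7 pred n2: n2 stop@n1
  join n7 pred n5: n5→n3 stop@n1
  join n7 pred n6: n6→n5→n3 stop@n1
  join n8 pred n5: n5→n3 stop@n1
  join n8 pred n7: n7 stop@n1
  DF(n0)=∅
  DF(n1)={n1}
  DF(n2)={n7}
  DF(n3)={n7,n8}
  DF(n4)={n5}
  DF(n5)={n7,n8}
  DF(n6)={n7}
  DF(n7)={n8}
  DF(n8)={n1}

φ for r: defs {n0,n1}
  DF⁺ = {n1}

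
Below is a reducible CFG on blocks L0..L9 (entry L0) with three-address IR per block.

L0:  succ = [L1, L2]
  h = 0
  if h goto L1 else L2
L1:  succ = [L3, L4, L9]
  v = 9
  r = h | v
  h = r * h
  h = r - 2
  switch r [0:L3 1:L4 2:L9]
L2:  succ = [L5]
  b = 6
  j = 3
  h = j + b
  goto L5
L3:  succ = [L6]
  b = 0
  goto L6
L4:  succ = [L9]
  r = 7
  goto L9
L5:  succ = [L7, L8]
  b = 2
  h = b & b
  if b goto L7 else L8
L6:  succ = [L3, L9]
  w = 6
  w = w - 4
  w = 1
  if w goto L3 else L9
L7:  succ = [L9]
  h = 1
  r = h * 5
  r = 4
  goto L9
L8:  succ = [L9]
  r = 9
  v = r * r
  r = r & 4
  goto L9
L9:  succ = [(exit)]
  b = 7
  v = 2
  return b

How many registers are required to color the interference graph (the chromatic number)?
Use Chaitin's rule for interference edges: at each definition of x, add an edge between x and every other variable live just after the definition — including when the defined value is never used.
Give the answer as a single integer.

def/use:
  L0: def={h} ue=∅
  L1: def={h,r,v} ue={h}
  L2: def={b,h,j} ue=∅
  L3: def={b} ue=∅
  L4: def={r} ue=∅
  L5: def={b,h} ue=∅
  L6: def={w} ue=∅
  L7: def={h,r} ue=∅
  L8: def={r,v} ue=∅
  L9: def={b,v} ue=∅

Backward fixpoint:
  L0: in=∅ out={h}
  L1: in={h} out=∅
  L2: in=∅ out=∅
  L3: in=∅ out=∅
  L4: in=∅ out=∅
  L5: in=∅ out=∅
  L6: in=∅ out=∅
  L7: in=∅ out=∅
  L8: in=∅ out=∅
  L9: in=∅ out=∅

Interference:
  b↔{h,j,v}
  h↔{b,r,v}
  j↔{b}
  r↔{h,v}
  v↔{b,h,r}
  w↔∅

Chromatic number:
  clique {b,h,v} ⇒ need ≥ 3
  3-colouring: R0={b,r,w}  R1={h,j}  R2={v}
  χ = 3

Answer: 3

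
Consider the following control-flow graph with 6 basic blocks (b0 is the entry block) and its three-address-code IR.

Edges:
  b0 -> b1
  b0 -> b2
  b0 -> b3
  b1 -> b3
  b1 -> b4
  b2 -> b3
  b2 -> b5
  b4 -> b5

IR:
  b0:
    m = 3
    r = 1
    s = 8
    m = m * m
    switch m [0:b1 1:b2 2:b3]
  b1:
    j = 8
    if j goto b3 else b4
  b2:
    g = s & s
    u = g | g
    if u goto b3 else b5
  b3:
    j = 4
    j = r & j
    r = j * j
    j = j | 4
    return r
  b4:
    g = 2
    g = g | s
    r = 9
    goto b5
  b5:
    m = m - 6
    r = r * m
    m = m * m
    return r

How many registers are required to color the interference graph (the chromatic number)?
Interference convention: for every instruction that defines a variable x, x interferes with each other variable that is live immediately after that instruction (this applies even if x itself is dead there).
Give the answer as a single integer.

Block summaries:
  b0 def {m,r,s} use ∅
  b1 def {j} use ∅
  b2 def {g,u} use {s}
  b3 def {j,r} use {r}
  b4 def {g,r} use {s}
  b5 def {m,r} use {m,r}

Liveness:
  b0 li=∅ lo={m,r,s}
  b1 li={m,r,s} lo={m,r,s}
  b2 li={m,r,s} lo={m,r}
  b3 li={r} lo=∅
  b4 li={m,s} lo={m,r}
  b5 li={m,r} lo=∅

Conflict graph:
  g↔{m,r,s}
  j↔{m,r,s}
  m↔{g,j,r,s,u}
  r↔{g,j,m,s,u}
  s↔{g,j,m,r}
  u↔{m,r}

Colouring:
  {g,m,r,s} pairwise interfere (4-clique) ⇒ χ ≥ 4
  assign g→R3 j→R3 m→R0 r→R1 s→R2 u→R2 — no edge inside a register ⇒ χ ≤ 4
  χ = 4

Answer: 4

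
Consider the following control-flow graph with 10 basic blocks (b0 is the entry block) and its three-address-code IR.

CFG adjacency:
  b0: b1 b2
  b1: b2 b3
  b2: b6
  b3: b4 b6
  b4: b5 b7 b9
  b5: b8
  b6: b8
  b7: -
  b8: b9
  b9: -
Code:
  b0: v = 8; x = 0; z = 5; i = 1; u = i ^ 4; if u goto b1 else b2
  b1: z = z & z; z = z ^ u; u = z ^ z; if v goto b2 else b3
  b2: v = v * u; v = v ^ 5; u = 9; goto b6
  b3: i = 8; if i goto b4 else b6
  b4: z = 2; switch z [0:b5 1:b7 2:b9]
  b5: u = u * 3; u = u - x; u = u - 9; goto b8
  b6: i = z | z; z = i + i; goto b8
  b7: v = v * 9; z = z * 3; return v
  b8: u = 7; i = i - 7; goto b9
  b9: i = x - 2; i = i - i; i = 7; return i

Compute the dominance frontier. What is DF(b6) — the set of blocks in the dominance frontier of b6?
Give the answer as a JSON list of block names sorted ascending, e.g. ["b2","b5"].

idom tree: b1←b0 b2←b0 b3←b1 b4←b3 b5←b4 b6←b0 b7←b4 b8←b0 b9←b0
Dom at joins:
  b2: preds {b0,b1}: {b0} ∩ {b0,b1} = {b0}; idom=b0
  b6: preds {b2,b3}: {b0,b2} ∩ {b0,b1,b3} = {b0}; idom=b0
  b8: preds {b5,b6}: {b0,b1,b3,b4,b5} ∩ {b0,b6} = {b0}; idom=b0
  b9: preds {b4,b8}: {b0,b1,b3,b4} ∩ {b0,b8} = {b0}; idom=b0

DF derivation:
  join b2 pred b0: · stop@b0
  join b2 pred b1: b1 stop@b0
  join b6 pred b2: b2 stop@b0
  join b6 pred b3: b3→b1 stop@b0
  join b8 pred b5: b5→b4→b3→b1 stop@b0
  join b8 pred b6: b6 stop@b0
  join b9 pred b4: b4→b3→b1 stop@b0
  join b9 pred b8: b8 stop@b0
  b0: DF=∅
  b1: DF={b2,b6,b8,b9}
  b2: DF={b6}
  b3: DF={b6,b8,b9}
  b4: DF={b8,b9}
  b5: DF={b8}
  b6: DF={b8}
  b7: DF=∅
  b8: DF={b9}
  b9: DF=∅

DF(b6) = ["b8"]

Answer: ["b8"]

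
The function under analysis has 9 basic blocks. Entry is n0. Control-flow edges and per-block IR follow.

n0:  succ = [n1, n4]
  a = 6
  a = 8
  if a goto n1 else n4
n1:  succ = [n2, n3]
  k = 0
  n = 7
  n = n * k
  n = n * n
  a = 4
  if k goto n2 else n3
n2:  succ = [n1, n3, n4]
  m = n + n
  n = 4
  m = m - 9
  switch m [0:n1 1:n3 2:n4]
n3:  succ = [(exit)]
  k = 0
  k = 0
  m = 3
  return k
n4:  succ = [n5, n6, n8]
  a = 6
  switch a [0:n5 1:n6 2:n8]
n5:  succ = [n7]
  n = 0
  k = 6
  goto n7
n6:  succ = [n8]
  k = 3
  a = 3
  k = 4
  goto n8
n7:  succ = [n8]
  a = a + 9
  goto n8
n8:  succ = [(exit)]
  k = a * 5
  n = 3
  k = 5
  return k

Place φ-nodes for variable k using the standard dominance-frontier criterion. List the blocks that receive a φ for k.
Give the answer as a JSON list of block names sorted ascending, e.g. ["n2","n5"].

Answer: ["n1", "n4", "n8"]

Analysis:
idom tree: n1←n0 n2←n1 n3←n1 n4←n0 n5←n4 n6←n4 n7←n5 n8←n4
Join-block Dom:
  n1: preds {n0,n2}: {n0} ∩ {n0,n1,n2} = {n0}; idom=n0
  n3: preds {n1,n2}: {n0,n1} ∩ {n0,n1,n2} = {n0,n1}; idom=n1
  n4: preds {n0,n2}: {n0} ∩ {n0,n1,n2} = {n0}; idom=n0
  n8: preds {n4,n6,n7}: {n0,n4} ∩ {n0,n4,n6} ∩ {n0,n4,n5,n7} = {n0,n4}; idom=n4

DF derivation:
  n1←n0: walk · to n0
  n1←n2: walk n2→n1 to n0
  n3←n1: walk · to n1
  n3←n2: walk n2 to n1
  n4←n0: walk · to n0
  n4←n2: walk n2→n1 to n0
  n8←n4: walk · to n4
  n8←n6: walk n6 to n4
  n8←n7: walk n7→n5 to n4
  n0: DF=∅
  n1: DF={n1,n4}
  n2: DF={n1,n3,n4}
  n3: DF=∅
  n4: DF=∅
  n5: DF={n8}
  n6: DF={n8}
  n7: DF={n8}
  n8: DF=∅

φ for k: defs {n1,n3,n5,n6,n8}
  DF⁺ = {n1,n4,n8}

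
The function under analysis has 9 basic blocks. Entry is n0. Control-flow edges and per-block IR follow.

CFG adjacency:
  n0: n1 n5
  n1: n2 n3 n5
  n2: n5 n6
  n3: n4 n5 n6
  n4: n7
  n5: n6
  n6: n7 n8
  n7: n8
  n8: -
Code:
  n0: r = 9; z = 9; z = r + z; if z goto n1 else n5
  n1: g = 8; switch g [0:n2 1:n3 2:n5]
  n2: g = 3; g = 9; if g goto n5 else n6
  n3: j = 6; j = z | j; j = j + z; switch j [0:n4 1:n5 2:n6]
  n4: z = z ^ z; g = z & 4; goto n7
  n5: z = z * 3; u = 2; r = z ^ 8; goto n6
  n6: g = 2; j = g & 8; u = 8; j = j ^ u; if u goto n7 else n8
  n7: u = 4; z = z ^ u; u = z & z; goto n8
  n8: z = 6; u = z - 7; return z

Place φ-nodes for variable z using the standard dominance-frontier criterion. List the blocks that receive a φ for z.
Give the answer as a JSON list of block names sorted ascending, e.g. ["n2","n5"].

Answer: ["n6", "n7", "n8"]

Analysis:
idom tree: n1←n0 n2←n1 n3←n1 n4←n3 n5←n0 n6←n0 n7←n0 n8←n0
Dom at joins:
  n5: preds {n0,n1,n2,n3}: {n0} ∩ {n0,n1} ∩ {n0,n1,n2} ∩ {n0,n1,n3} = {n0}; idom=n0
  n6: preds {n2,n3,n5}: {n0,n1,n2} ∩ {n0,n1,n3} ∩ {n0,n5} = {n0}; idom=n0
  n7: preds {n4,n6}: {n0,n1,n3,n4} ∩ {n0,n6} = {n0}; idom=n0
  n8: preds {n6,n7}: {n0,n6} ∩ {n0,n7} = {n0}; idom=n0

Frontier:
  join n5 pred n0: · stop@n0
  join n5 pred n1: n1 stop@n0
  join n5 pred n2: n2→n1 stop@n0
  join n5 pred n3: n3→n1 stop@n0
  join n6 pred n2: n2→n1 stop@n0
  join n6 pred n3: n3→n1 stop@n0
  join n6 pred n5: n5 stop@n0
  join n7 pred n4: n4→n3→n1 stop@n0
  join n7 pred n6: n6 stop@n0
  join n8 pred n6: n6 stop@n0
  join n8 pred n7: n7 stop@n0
  DF(n0)=∅
  DF(n1)={n5,n6,n7}
  DF(n2)={n5,n6}
  DF(n3)={n5,n6,n7}
  DF(n4)={n7}
  DF(n5)={n6}
  DF(n6)={n7,n8}
  DF(n7)={n8}
  DF(n8)=∅

φ for z: defs {n0,n4,n5,n7,n8}
  DF⁺ = {n6,n7,n8}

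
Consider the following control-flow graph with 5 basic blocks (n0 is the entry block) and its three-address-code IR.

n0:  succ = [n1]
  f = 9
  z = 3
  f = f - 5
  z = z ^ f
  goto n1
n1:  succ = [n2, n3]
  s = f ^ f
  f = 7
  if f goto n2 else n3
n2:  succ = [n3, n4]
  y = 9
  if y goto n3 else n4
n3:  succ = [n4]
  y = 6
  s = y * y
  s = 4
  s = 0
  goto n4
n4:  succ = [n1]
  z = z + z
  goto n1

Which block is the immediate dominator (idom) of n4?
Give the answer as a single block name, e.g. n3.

Answer: n1

Analysis:
idom tree: n1←n0 n2←n1 n3←n1 n4←n1
Dom∩ at merges:
  n1: preds {n0,n4}: {n0} ∩ {n0,n1,n4} = {n0}; idom=n0
  n3: preds {n1,n2}: {n0,n1} ∩ {n0,n1,n2} = {n0,n1}; idom=n1
  n4: preds {n2,n3}: {n0,n1,n2} ∩ {n0,n1,n3} = {n0,n1}; idom=n1

idom(n4) = n1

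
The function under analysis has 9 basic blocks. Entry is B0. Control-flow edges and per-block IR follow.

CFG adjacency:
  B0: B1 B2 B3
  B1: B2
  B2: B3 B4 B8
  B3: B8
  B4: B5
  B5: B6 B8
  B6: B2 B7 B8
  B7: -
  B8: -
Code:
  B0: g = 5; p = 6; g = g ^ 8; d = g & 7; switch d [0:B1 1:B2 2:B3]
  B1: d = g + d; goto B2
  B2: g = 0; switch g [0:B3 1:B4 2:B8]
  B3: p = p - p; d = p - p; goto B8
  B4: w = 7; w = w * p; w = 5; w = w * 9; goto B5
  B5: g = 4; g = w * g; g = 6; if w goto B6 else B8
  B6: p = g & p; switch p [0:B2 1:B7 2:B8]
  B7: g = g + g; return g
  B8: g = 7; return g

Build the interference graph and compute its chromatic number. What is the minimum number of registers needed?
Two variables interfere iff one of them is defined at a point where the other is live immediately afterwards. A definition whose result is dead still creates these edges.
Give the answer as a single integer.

Block summaries:
  B0: {d,g,p} / ∅
  B1: {d} / {d,g}
  B2: {g} / ∅
  B3: {d,p} / {p}
  B4: {w} / {p}
  B5: {g} / {w}
  B6: {p} / {g,p}
  B7: {g} / {g}
  B8: {g} / ∅

Liveness:
  B0 li=∅ lo={d,g,p}
  B1 li={d,g,p} lo={p}
  B2 li={p} lo={p}
  B3 li={p} lo=∅
  B4 li={p} lo={p,w}
  B5 li={p,w} lo={g,p}
  B6 li={g,p} lo={g,p}
  B7 li={g} lo=∅
  B8 li=∅ lo=∅

Interfere edges:
  d↔{g,p}
  g↔{d,p,w}
  p↔{d,g,w}
  w↔{g,p}

Chromatic number:
  {d,g,p} pairwise interfere (3-clique) ⇒ χ ≥ 3
  assign d→R2 g→R0 p→R1 w→R2 — no edge inside a register ⇒ χ ≤ 3
  χ = 3

Answer: 3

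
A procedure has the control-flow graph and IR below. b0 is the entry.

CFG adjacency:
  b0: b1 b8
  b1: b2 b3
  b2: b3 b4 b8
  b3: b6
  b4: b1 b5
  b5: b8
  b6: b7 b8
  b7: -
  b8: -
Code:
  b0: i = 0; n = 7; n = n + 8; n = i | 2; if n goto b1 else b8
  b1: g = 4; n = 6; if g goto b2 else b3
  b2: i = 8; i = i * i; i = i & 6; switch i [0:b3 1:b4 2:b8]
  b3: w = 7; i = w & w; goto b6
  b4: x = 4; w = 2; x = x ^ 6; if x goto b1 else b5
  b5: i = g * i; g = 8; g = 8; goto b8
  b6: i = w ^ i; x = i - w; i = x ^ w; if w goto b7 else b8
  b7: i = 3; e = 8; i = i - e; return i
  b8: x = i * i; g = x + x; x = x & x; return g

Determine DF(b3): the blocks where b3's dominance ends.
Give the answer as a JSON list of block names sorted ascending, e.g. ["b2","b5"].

Answer: ["b8"]

Analysis:
idom tree: b1←b0 b2←b1 b3←b1 b4←b2 b5←b4 b6←b3 b7←b6 b8←b0
Join-block Dom:
  b1: preds {b0,b4}: {b0} ∩ {b0,b1,b2,b4} = {b0}; idom=b0
  b3: preds {b1,b2}: {b0,b1} ∩ {b0,b1,b2} = {b0,b1}; idom=b1
  b8: preds {b0,b2,b5,b6}: {b0} ∩ {b0,b1,b2} ∩ {b0,b1,b2,b4,b5} ∩ {b0,b1,b3,b6} = {b0}; idom=b0

DF walk-up:
  join b1 pred b0: · stop@b0
  join b1 pred b4: b4→b2→b1 stop@b0
  join b3 pred b1: · stop@b1
  join b3 pred b2: b2 stop@b1
  join b8 pred b0: · stop@b0
  join b8 pred b2: b2→b1 stop@b0
  join b8 pred b5: b5→b4→b2→b1 stop@b0
  join b8 pred b6: b6→b3→b1 stop@b0
  b0: DF=∅
  b1: DF={b1,b8}
  b2: DF={b1,b3,b8}
  b3: DF={b8}
  b4: DF={b1,b8}
  b5: DF={b8}
  b6: DF={b8}
  b7: DF=∅
  b8: DF=∅

DF(b3) = ["b8"]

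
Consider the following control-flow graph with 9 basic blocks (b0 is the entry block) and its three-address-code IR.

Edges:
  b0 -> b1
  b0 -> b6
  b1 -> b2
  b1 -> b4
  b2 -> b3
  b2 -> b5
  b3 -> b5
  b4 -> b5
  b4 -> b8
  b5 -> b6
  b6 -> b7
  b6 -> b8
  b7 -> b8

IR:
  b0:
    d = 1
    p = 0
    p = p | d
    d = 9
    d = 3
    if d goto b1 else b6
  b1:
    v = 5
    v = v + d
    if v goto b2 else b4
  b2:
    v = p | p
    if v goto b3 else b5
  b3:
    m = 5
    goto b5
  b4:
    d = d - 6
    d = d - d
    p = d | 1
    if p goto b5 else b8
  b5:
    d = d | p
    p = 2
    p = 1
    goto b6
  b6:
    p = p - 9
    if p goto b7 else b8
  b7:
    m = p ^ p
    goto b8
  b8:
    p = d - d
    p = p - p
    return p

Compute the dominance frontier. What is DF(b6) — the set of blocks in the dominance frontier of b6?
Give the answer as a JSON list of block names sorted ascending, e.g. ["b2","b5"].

Answer: ["b8"]

Analysis:
idom tree: b1←b0 b2←b1 b3←b2 b4←b1 b5←b1 b6←b0 b7←b6 b8←b0
Join-block Dom:
  b5: preds {b2,b3,b4}: {b0,b1,b2} ∩ {b0,b1,b2,b3} ∩ {b0,b1,b4} = {b0,b1}; idom=b1
  b6: preds {b0,b5}: {b0} ∩ {b0,b1,b5} = {b0}; idom=b0
  b8: preds {b4,b6,b7}: {b0,b1,b4} ∩ {b0,b6} ∩ {b0,b6,b7} = {b0}; idom=b0

DF walk-up:
  join b5 pred b2: b2 stop@b1
  join b5 pred b3: b3→b2 stop@b1
  join b5 pred b4: b4 stop@b1
  join b6 pred b0: · stop@b0
  join b6 pred b5: b5→b1 stop@b0
  join b8 pred b4: b4→b1 stop@b0
  join b8 pred b6: b6 stop@b0
  join b8 pred b7: b7→b6 stop@b0
  b0 → ∅
  b1 → {b6,b8}
  b2 → {b5}
  b3 → {b5}
  b4 → {b5,b8}
  b5 → {b6}
  b6 → {b8}
  b7 → {b8}
  b8 → ∅

DF(b6) = ["b8"]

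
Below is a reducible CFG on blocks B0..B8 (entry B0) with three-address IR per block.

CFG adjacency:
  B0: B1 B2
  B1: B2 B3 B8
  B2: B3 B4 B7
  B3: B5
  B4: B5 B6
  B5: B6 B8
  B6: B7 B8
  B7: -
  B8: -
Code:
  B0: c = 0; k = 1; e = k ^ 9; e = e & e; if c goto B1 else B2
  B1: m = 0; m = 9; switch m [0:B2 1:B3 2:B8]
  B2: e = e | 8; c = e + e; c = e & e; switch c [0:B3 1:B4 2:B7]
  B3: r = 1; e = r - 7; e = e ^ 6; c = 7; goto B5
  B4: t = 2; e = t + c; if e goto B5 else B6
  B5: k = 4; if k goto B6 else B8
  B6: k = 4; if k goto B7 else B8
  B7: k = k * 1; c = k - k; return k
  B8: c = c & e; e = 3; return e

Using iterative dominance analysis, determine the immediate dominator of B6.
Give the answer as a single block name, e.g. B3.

Answer: B0

Analysis:
idom tree: B1←B0 B2←B0 B3←B0 B4←B2 B5←B0 B6←B0 B7←B0 B8←B0
Dom∩ at merges:
  B2: preds {B0,B1}: {B0} ∩ {B0,B1} = {B0}; idom=B0
  B3: preds {B1,B2}: {B0,B1} ∩ {B0,B2} = {B0}; idom=B0
  B5: preds {B3,B4}: {B0,B3} ∩ {B0,B2,B4} = {B0}; idom=B0
  B6: preds {B4,B5}: {B0,B2,B4} ∩ {B0,B5} = {B0}; idom=B0
  B7: preds {B2,B6}: {B0,B2} ∩ {B0,B6} = {B0}; idom=B0
  B8: preds {B1,B5,B6}: {B0,B1} ∩ {B0,B5} ∩ {B0,B6} = {B0}; idom=B0

idom(B6) = B0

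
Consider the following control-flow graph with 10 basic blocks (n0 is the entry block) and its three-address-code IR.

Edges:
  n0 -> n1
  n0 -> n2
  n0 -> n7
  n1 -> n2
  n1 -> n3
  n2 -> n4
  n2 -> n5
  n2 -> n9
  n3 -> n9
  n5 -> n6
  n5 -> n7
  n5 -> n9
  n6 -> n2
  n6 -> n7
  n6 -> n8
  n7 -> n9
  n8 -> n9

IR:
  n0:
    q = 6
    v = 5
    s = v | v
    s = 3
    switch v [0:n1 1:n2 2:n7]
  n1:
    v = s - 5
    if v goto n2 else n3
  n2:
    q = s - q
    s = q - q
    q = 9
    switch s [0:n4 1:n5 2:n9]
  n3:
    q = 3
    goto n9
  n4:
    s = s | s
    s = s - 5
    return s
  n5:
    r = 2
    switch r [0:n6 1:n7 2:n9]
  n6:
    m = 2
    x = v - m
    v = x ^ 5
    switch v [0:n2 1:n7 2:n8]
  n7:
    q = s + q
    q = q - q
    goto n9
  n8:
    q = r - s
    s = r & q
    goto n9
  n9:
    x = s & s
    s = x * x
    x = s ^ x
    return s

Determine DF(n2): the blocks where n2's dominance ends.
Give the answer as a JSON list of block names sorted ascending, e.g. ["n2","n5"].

Answer: ["n2", "n7", "n9"]

Working:
idom tree: n1←n0 n2←n0 n3←n1 n4←n2 n5←n2 n6←n5 n7←n0 n8←n6 n9←n0
Dom∩ at merges:
  n2: preds {n0,n1,n6}: {n0} ∩ {n0,n1} ∩ {n0,n2,n5,n6} = {n0}; idom=n0
  n7: preds {n0,n5,n6}: {n0} ∩ {n0,n2,n5} ∩ {n0,n2,n5,n6} = {n0}; idom=n0
  n9: preds {n2,n3,n5,n7,n8}: {n0,n2} ∩ {n0,n1,n3} ∩ {n0,n2,n5} ∩ {n0,n7} ∩ {n0,n2,n5,n6,n8} = {n0}; idom=n0

Frontier:
  n2←n0: walk · to n0
  n2←n1: walk n1 to n0
  n2←n6: walk n6→n5→n2 to n0
  n7←n0: walk · to n0
  n7←n5: walk n5→n2 to n0
  n7←n6: walk n6→n5→n2 to n0
  n9←n2: walk n2 to n0
  n9←n3: walk n3→n1 to n0
  n9←n5: walk n5→n2 to n0
  n9←n7: walk n7 to n0
  n9←n8: walk n8→n6→n5→n2 to n0
  DF(n0)=∅
  DF(n1)={n2,n9}
  DF(n2)={n2,n7,n9}
  DF(n3)={n9}
  DF(n4)=∅
  DF(n5)={n2,n7,n9}
  DF(n6)={n2,n7,n9}
  DF(n7)={n9}
  DF(n8)={n9}
  DF(n9)=∅

DF(n2) = ["n2", "n7", "n9"]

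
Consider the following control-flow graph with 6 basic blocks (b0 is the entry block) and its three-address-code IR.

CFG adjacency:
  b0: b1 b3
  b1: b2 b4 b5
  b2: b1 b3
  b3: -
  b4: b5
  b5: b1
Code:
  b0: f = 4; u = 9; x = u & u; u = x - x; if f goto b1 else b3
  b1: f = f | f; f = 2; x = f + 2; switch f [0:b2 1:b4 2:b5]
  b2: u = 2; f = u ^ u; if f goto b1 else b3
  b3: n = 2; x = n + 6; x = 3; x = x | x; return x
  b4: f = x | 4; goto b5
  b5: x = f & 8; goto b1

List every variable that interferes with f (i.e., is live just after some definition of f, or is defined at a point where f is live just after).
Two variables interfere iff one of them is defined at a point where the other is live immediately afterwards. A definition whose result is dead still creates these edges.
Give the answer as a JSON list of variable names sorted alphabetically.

Answer: ["u", "x"]

Analysis:
def/use:
  b0: {f,u,x} / ∅
  b1: {f,x} / {f}
  b2: {f,u} / ∅
  b3: {n,x} / ∅
  b4: {f} / {x}
  b5: {x} / {f}

Liveness:
  b0: in=∅ out={f}
  b1: in={f} out={f,x}
  b2: in=∅ out={f}
  b3: in=∅ out=∅
  b4: in={x} out={f}
  b5: in={f} out={f}

Conflict graph:
  f: {u,x}
  n: ∅
  u: {f}
  x: {f}

N(f) = ["u", "x"]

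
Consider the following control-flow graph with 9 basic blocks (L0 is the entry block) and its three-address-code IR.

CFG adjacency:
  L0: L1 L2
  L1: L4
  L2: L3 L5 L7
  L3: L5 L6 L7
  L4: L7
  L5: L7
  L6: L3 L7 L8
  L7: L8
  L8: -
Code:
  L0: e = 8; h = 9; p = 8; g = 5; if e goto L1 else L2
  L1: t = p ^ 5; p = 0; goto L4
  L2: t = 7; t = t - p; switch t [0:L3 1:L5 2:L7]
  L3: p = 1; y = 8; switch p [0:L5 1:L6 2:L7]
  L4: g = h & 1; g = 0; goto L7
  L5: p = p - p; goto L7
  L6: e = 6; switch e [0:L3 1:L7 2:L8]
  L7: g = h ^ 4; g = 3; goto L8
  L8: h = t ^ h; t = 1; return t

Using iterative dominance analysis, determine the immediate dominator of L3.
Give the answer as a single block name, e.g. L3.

Answer: L2

Derivation:
idom tree: L1←L0 L2←L0 L3←L2 L4←L1 L5←L2 L6←L3 L7←L0 L8←L0
Dom∩ at merges:
  L3: preds {L2,L6}: {L0,L2} ∩ {L0,L2,L3,L6} = {L0,L2}; idom=L2
  L5: preds {L2,L3}: {L0,L2} ∩ {L0,L2,L3} = {L0,L2}; idom=L2
  L7: preds {L2,L3,L4,L5,L6}: {L0,L2} ∩ {L0,L2,L3} ∩ {L0,L1,L4} ∩ {L0,L2,L5} ∩ {L0,L2,L3,L6} = {L0}; idom=L0
  L8: preds {L6,L7}: {L0,L2,L3,L6} ∩ {L0,L7} = {L0}; idom=L0

idom(L3) = L2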